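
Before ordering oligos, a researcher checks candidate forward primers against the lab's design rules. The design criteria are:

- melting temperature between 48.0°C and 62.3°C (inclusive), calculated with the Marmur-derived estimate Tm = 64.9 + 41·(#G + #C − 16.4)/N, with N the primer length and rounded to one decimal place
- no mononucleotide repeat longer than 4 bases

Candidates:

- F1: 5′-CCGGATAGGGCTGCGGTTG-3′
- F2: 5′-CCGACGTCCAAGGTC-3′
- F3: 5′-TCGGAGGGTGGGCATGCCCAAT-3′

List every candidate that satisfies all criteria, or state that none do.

F1 (19 nt, A=2 T=4 G=9 C=4): Tm = 64.9 + 41·(13 − 16.4)/19 = 57.6°C ✓; longest run = 3 ✓ — passes.
F2 (15 nt, A=3 T=2 G=4 C=6): Tm = 64.9 + 41·(10 − 16.4)/15 = 47.4°C, outside 48.0–62.3°C ✗; longest run = 2 ✓ — fails.
F3 (22 nt, A=4 T=4 G=9 C=5): Tm = 64.9 + 41·(14 − 16.4)/22 = 60.4°C ✓; longest run = 3 ✓ — passes.

F1 and F3.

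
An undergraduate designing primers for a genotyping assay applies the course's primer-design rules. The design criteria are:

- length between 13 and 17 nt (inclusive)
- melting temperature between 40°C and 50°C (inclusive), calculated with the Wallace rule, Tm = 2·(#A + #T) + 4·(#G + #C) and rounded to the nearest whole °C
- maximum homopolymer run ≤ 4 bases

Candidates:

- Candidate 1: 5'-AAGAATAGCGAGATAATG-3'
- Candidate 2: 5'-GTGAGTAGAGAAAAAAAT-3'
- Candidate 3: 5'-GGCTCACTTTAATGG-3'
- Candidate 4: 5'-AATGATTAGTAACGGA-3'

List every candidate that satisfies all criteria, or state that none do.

Candidate 1 (18 nt, A=9 T=3 G=5 C=1): length 18, outside 13–17 ✗; Tm = 2·12 + 4·6 = 48°C ✓; longest run = 2 ✓ — fails.
Candidate 2 (18 nt, A=10 T=3 G=5 C=0): length 18, outside 13–17 ✗; Tm = 2·13 + 4·5 = 46°C ✓; longest run = 7, exceeds 4 ✗ — fails.
Candidate 3 (15 nt, A=3 T=5 G=4 C=3): length 15 ✓; Tm = 2·8 + 4·7 = 44°C ✓; longest run = 3 ✓ — passes.
Candidate 4 (16 nt, A=7 T=4 G=4 C=1): length 16 ✓; Tm = 2·11 + 4·5 = 42°C ✓; longest run = 2 ✓ — passes.

Candidate 3 and Candidate 4.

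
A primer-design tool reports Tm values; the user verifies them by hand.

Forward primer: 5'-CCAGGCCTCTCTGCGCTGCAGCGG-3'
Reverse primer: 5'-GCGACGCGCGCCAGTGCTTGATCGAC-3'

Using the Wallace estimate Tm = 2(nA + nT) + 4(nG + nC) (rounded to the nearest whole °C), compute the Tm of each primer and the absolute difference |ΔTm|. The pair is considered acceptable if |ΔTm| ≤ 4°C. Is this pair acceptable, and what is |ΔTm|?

|ΔTm| = 4°C; the pair is acceptable.

Forward: A=2 T=4 G=8 C=10 → Tm = 2·6 + 4·18 = 84°C.
Reverse: A=4 T=4 G=9 C=9 → Tm = 2·8 + 4·18 = 88°C.
|ΔTm| = |84 − 88| = 4°C, ≤ 4°C.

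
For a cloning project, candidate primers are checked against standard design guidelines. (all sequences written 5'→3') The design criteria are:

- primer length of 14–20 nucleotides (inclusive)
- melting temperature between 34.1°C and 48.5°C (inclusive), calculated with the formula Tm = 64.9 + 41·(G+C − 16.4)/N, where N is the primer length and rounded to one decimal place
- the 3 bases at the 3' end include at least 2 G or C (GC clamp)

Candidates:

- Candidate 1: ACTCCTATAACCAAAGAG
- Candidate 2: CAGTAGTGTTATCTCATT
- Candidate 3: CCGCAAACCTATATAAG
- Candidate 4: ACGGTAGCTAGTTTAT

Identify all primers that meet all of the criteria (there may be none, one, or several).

Candidate 1 only.

Candidate 1 (18 nt, A=8 T=3 G=2 C=5): length 18 ✓; Tm = 64.9 + 41·(7 − 16.4)/18 = 43.5°C ✓; 3' end GAG has 2 G/C ✓ — passes.
Candidate 2 (18 nt, A=4 T=8 G=3 C=3): length 18 ✓; Tm = 64.9 + 41·(6 − 16.4)/18 = 41.2°C ✓; 3' end ATT has 0 G/C, need ≥2 ✗ — fails.
Candidate 3 (17 nt, A=7 T=3 G=2 C=5): length 17 ✓; Tm = 64.9 + 41·(7 − 16.4)/17 = 42.2°C ✓; 3' end AAG has 1 G/C, need ≥2 ✗ — fails.
Candidate 4 (16 nt, A=4 T=6 G=4 C=2): length 16 ✓; Tm = 64.9 + 41·(6 − 16.4)/16 = 38.3°C ✓; 3' end TAT has 0 G/C, need ≥2 ✗ — fails.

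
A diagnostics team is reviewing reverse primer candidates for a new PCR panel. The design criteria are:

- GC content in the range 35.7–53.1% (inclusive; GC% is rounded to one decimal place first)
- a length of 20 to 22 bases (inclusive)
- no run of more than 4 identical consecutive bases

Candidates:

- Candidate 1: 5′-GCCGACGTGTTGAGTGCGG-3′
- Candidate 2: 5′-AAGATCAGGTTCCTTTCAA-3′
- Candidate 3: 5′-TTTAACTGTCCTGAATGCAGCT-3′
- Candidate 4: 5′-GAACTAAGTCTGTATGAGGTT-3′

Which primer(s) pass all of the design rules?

Candidate 3 and Candidate 4.

Candidate 1 (19 nt, A=2 T=4 G=9 C=4): GC 13/19 = 68.4%, outside 35.7–53.1% ✗; length 19, outside 20–22 ✗; longest run = 2 ✓ — fails.
Candidate 2 (19 nt, A=6 T=6 G=3 C=4): GC 7/19 = 36.8% ✓; length 19, outside 20–22 ✗; longest run = 3 ✓ — fails.
Candidate 3 (22 nt, A=5 T=8 G=4 C=5): GC 9/22 = 40.9% ✓; length 22 ✓; longest run = 3 ✓ — passes.
Candidate 4 (21 nt, A=6 T=7 G=6 C=2): GC 8/21 = 38.1% ✓; length 21 ✓; longest run = 2 ✓ — passes.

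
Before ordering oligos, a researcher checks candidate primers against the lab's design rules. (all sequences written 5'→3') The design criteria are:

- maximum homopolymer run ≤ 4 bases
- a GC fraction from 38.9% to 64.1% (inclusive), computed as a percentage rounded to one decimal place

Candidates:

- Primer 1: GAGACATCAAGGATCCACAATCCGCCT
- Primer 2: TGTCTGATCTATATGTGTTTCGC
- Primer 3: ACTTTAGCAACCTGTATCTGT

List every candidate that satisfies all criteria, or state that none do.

Primer 1 (27 nt, A=9 T=4 G=5 C=9): longest run = 2 ✓; GC 14/27 = 51.9% ✓ — passes.
Primer 2 (23 nt, A=3 T=11 G=5 C=4): longest run = 3 ✓; GC 9/23 = 39.1% ✓ — passes.
Primer 3 (21 nt, A=5 T=8 G=3 C=5): longest run = 3 ✓; GC 8/21 = 38.1%, outside 38.9–64.1% ✗ — fails.

Primer 1 and Primer 2.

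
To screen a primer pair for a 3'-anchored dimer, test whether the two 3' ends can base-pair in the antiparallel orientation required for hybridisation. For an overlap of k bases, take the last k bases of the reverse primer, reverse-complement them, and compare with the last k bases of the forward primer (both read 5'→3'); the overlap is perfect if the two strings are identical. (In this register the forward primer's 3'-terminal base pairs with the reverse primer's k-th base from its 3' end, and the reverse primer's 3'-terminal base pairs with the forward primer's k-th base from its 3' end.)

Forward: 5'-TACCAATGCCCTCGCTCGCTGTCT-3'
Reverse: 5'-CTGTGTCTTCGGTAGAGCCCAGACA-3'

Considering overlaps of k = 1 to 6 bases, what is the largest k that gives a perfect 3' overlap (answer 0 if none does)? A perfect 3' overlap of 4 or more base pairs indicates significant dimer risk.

Last 6 bases (5'→3') — forward …CTGTCT, reverse …CAGACA.
Reverse complement of the reverse primer's last 6 bases: TGTCTG; its first k bases are the reverse complement of the reverse primer's last k bases, so a perfect k-base overlap needs the forward primer's last k bases to equal them.
Comparing (forward last k vs required): k=1: T vs T ✓; k=2: CT vs TG ✗; k=3: TCT vs TGT ✗; k=4: GTCT vs TGTC ✗; k=5: TGTCT vs TGTCT ✓; k=6: CTGTCT vs TGTCTG ✗.
Perfect overlaps at k = 1, 5; the largest is 5.

Longest perfect overlap: 5 complementary base pairs; significant dimer risk (threshold 4).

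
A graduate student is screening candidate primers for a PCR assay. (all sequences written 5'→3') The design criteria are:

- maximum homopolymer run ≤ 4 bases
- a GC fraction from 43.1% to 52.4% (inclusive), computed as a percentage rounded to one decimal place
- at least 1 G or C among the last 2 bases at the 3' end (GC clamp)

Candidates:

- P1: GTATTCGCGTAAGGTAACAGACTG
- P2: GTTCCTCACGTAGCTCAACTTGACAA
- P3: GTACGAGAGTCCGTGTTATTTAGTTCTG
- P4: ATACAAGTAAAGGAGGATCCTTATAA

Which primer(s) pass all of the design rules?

P1 only.

P1 (24 nt, A=7 T=6 G=7 C=4): longest run = 2 ✓; GC 11/24 = 45.8% ✓; 3' end TG has 1 G/C ✓ — passes.
P2 (26 nt, A=7 T=7 G=4 C=8): longest run = 2 ✓; GC 12/26 = 46.2% ✓; 3' end AA has 0 G/C, need ≥1 ✗ — fails.
P3 (28 nt, A=5 T=11 G=8 C=4): longest run = 3 ✓; GC 12/28 = 42.9%, outside 43.1–52.4% ✗; 3' end TG has 1 G/C ✓ — fails.
P4 (26 nt, A=12 T=6 G=5 C=3): longest run = 3 ✓; GC 8/26 = 30.8%, outside 43.1–52.4% ✗; 3' end AA has 0 G/C, need ≥1 ✗ — fails.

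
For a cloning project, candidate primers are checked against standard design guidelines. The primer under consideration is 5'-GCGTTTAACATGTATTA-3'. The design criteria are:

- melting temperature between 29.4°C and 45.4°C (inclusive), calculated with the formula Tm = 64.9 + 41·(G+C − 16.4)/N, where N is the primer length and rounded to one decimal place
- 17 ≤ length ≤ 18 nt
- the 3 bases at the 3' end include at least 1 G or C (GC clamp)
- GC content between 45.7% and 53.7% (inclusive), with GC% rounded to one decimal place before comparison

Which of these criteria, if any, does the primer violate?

Fails: GC clamp, GC content.

Base counts: A=5, T=7, G=3, C=2 (length 17).
Tm: Tm = 64.9 + 41·(5 − 16.4)/17 = 37.4°C ✓
length: length 17 ✓
GC clamp: 3' end TTA has 0 G/C, need ≥1 ✗
GC content: GC 5/17 = 29.4%, outside 45.7–53.7% ✗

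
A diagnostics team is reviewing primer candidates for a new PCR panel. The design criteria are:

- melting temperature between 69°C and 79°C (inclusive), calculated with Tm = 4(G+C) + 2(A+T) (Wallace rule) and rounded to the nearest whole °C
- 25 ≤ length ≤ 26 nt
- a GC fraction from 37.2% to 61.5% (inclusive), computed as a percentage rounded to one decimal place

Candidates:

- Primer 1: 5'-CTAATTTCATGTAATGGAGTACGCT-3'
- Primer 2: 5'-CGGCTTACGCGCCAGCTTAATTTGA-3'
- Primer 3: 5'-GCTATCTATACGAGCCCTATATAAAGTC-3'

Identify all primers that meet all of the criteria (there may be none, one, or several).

Primer 2 only.

Primer 1 (25 nt, A=7 T=9 G=5 C=4): Tm = 2·16 + 4·9 = 68°C, outside 69–79°C ✗; length 25 ✓; GC 9/25 = 36.0%, outside 37.2–61.5% ✗ — fails.
Primer 2 (25 nt, A=5 T=7 G=6 C=7): Tm = 2·12 + 4·13 = 76°C ✓; length 25 ✓; GC 13/25 = 52.0% ✓ — passes.
Primer 3 (28 nt, A=9 T=8 G=4 C=7): Tm = 2·17 + 4·11 = 78°C ✓; length 28, outside 25–26 ✗; GC 11/28 = 39.3% ✓ — fails.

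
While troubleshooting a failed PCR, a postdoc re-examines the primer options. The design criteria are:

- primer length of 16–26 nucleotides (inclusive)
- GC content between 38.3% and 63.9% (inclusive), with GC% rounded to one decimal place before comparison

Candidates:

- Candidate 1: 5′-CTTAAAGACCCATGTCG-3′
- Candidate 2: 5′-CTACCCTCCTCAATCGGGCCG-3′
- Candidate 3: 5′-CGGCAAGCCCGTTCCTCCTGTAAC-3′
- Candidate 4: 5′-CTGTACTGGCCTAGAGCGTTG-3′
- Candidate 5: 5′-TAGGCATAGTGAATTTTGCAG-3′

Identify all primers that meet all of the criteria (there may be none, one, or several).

Candidate 1, Candidate 3 and Candidate 4.

Candidate 1 (17 nt, A=5 T=4 G=3 C=5): length 17 ✓; GC 8/17 = 47.1% ✓ — passes.
Candidate 2 (21 nt, A=3 T=4 G=4 C=10): length 21 ✓; GC 14/21 = 66.7%, outside 38.3–63.9% ✗ — fails.
Candidate 3 (24 nt, A=4 T=5 G=5 C=10): length 24 ✓; GC 15/24 = 62.5% ✓ — passes.
Candidate 4 (21 nt, A=3 T=6 G=7 C=5): length 21 ✓; GC 12/21 = 57.1% ✓ — passes.
Candidate 5 (21 nt, A=6 T=7 G=6 C=2): length 21 ✓; GC 8/21 = 38.1%, outside 38.3–63.9% ✗ — fails.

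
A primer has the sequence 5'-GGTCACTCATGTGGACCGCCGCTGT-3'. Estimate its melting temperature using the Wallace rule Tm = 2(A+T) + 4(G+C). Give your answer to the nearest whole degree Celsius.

Base counts: A=3, T=6, G=8, C=8 (length 25).
Tm = 2·(3+6) + 4·(8+8) = 2·9 + 4·16 = 18 + 64 = 82°C.

82°C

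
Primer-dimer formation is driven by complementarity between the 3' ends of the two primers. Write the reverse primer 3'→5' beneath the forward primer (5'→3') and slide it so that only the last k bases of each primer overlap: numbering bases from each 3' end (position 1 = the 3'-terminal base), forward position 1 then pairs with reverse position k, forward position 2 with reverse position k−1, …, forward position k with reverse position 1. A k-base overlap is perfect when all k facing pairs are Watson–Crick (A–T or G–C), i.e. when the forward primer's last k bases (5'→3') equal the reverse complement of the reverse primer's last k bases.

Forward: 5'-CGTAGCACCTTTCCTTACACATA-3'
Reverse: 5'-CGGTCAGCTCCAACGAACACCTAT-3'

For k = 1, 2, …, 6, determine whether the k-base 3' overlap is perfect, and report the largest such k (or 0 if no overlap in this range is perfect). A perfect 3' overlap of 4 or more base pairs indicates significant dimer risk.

Longest perfect overlap: 3 complementary base pairs; below the dimer-risk threshold (threshold 4).

Last 6 bases (5'→3') — forward …CACATA, reverse …ACCTAT.
Reverse complement of the reverse primer's last 6 bases: ATAGGT; its first k bases are the reverse complement of the reverse primer's last k bases, so a perfect k-base overlap needs the forward primer's last k bases to equal them.
Comparing (forward last k vs required): k=1: A vs A ✓; k=2: TA vs AT ✗; k=3: ATA vs ATA ✓; k=4: CATA vs ATAG ✗; k=5: ACATA vs ATAGG ✗; k=6: CACATA vs ATAGGT ✗.
Perfect overlaps at k = 1, 3; the largest is 3.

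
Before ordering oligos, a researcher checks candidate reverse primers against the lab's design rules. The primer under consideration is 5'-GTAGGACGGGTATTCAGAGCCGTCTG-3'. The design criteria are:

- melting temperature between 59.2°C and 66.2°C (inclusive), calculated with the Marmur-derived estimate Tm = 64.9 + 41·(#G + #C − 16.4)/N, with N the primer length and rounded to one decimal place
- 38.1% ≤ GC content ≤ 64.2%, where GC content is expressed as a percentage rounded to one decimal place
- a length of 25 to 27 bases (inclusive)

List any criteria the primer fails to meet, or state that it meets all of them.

Meets all criteria.

Base counts: A=5, T=6, G=10, C=5 (length 26).
Tm: Tm = 64.9 + 41·(15 − 16.4)/26 = 62.7°C ✓
GC content: GC 15/26 = 57.7% ✓
length: length 26 ✓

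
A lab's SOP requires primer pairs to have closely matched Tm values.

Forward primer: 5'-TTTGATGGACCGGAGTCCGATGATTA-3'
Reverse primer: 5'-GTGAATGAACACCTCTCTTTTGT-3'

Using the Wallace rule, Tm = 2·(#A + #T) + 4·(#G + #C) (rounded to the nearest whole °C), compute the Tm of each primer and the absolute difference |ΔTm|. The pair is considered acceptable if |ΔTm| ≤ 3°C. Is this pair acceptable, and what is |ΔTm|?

|ΔTm| = 12°C; the pair is not acceptable.

Forward: A=6 T=8 G=8 C=4 → Tm = 2·14 + 4·12 = 76°C.
Reverse: A=5 T=9 G=4 C=5 → Tm = 2·14 + 4·9 = 64°C.
|ΔTm| = |76 − 64| = 12°C, > 3°C.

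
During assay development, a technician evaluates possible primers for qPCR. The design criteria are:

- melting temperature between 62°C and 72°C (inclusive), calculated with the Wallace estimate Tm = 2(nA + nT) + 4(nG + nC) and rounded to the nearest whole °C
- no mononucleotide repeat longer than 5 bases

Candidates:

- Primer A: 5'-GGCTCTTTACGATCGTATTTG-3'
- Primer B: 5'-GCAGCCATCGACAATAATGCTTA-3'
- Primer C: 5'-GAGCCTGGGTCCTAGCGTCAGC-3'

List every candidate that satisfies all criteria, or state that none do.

Primer B only.

Primer A (21 nt, A=3 T=9 G=5 C=4): Tm = 2·12 + 4·9 = 60°C, outside 62–72°C ✗; longest run = 3 ✓ — fails.
Primer B (23 nt, A=8 T=5 G=4 C=6): Tm = 2·13 + 4·10 = 66°C ✓; longest run = 2 ✓ — passes.
Primer C (22 nt, A=3 T=4 G=8 C=7): Tm = 2·7 + 4·15 = 74°C, outside 62–72°C ✗; longest run = 3 ✓ — fails.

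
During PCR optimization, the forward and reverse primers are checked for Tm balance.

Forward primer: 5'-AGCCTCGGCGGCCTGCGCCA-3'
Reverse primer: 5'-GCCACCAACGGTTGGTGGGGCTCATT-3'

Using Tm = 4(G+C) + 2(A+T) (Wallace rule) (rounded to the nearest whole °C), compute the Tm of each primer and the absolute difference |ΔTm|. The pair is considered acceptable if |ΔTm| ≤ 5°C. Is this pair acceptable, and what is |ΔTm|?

|ΔTm| = 12°C; the pair is not acceptable.

Forward: A=2 T=2 G=7 C=9 → Tm = 2·4 + 4·16 = 72°C.
Reverse: A=4 T=6 G=9 C=7 → Tm = 2·10 + 4·16 = 84°C.
|ΔTm| = |72 − 84| = 12°C, > 5°C.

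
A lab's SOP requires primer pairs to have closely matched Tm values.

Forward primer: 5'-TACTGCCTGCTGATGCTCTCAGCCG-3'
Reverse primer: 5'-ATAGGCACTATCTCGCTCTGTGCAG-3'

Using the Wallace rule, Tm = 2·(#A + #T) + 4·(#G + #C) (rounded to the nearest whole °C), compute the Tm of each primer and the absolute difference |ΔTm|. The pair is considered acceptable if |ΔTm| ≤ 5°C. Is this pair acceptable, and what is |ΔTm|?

|ΔTm| = 4°C; the pair is acceptable.

Forward: A=3 T=7 G=6 C=9 → Tm = 2·10 + 4·15 = 80°C.
Reverse: A=5 T=7 G=6 C=7 → Tm = 2·12 + 4·13 = 76°C.
|ΔTm| = |80 − 76| = 4°C, ≤ 5°C.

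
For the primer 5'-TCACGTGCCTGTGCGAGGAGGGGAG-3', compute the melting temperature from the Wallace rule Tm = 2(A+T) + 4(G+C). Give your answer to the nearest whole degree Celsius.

84°C

Base counts: A=4, T=4, G=12, C=5 (length 25).
Tm = 2·(4+4) + 4·(12+5) = 2·8 + 4·17 = 16 + 68 = 84°C.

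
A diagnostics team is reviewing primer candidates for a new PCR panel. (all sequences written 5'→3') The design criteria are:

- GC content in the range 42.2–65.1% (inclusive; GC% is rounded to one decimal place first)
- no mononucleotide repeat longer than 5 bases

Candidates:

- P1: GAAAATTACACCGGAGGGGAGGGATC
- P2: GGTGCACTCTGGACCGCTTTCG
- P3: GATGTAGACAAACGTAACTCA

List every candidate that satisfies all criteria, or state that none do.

P1 (26 nt, A=9 T=3 G=10 C=4): GC 14/26 = 53.8% ✓; longest run = 4 ✓ — passes.
P2 (22 nt, A=2 T=6 G=7 C=7): GC 14/22 = 63.6% ✓; longest run = 3 ✓ — passes.
P3 (21 nt, A=9 T=4 G=4 C=4): GC 8/21 = 38.1%, outside 42.2–65.1% ✗; longest run = 3 ✓ — fails.

P1 and P2.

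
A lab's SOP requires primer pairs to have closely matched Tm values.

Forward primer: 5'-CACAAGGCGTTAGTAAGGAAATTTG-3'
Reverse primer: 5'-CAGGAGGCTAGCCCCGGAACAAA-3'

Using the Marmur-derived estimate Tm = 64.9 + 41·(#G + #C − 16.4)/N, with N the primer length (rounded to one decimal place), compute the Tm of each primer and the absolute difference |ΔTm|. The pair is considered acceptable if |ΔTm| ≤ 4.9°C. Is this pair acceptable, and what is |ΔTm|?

Forward: G+C = 10, N = 25 → Tm = 64.9 + 41·(10 − 16.4)/25 = 54.4°C.
Reverse: G+C = 14, N = 23 → Tm = 64.9 + 41·(14 − 16.4)/23 = 60.6°C.
|ΔTm| = |54.4 − 60.6| = 6.2°C, > 4.9°C.

|ΔTm| = 6.2°C; the pair is not acceptable.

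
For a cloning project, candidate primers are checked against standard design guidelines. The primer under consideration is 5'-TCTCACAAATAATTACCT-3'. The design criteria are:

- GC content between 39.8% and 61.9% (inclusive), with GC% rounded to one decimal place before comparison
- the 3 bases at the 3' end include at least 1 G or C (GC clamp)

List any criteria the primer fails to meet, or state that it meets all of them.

Base counts: A=7, T=6, G=0, C=5 (length 18).
GC content: GC 5/18 = 27.8%, outside 39.8–61.9% ✗
GC clamp: 3' end CCT has 2 G/C ✓

Fails: GC content.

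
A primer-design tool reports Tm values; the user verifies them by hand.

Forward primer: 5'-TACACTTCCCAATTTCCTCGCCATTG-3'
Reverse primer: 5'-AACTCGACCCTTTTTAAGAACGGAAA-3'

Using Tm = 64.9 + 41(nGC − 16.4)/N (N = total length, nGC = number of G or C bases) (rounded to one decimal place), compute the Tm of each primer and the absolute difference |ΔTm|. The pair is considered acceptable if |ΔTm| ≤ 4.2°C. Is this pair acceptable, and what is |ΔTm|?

Forward: G+C = 12, N = 26 → Tm = 64.9 + 41·(12 − 16.4)/26 = 58.0°C.
Reverse: G+C = 10, N = 26 → Tm = 64.9 + 41·(10 − 16.4)/26 = 54.8°C.
|ΔTm| = |58.0 − 54.8| = 3.2°C, ≤ 4.2°C.

|ΔTm| = 3.2°C; the pair is acceptable.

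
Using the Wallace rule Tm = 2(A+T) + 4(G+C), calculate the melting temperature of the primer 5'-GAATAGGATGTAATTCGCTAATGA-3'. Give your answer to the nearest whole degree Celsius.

Base counts: A=9, T=7, G=6, C=2 (length 24).
Tm = 2·(9+7) + 4·(6+2) = 2·16 + 4·8 = 32 + 32 = 64°C.

64°C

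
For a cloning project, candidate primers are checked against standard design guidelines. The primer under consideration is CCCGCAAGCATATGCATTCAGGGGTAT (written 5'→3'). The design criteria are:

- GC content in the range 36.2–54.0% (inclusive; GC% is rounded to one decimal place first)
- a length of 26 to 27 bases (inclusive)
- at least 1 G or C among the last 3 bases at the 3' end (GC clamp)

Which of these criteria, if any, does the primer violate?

Base counts: A=7, T=6, G=7, C=7 (length 27).
GC content: GC 14/27 = 51.9% ✓
length: length 27 ✓
GC clamp: 3' end TAT has 0 G/C, need ≥1 ✗

Fails: GC clamp.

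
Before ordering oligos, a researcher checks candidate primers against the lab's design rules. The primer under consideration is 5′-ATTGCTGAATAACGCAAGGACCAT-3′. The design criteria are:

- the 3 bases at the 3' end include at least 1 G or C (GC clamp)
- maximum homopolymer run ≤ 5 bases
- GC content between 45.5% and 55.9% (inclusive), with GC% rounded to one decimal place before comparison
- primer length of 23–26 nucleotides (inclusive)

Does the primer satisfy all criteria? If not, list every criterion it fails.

Fails: GC content.

Base counts: A=9, T=5, G=5, C=5 (length 24).
GC clamp: 3' end CAT has 1 G/C ✓
homopolymer run: longest run = 2 ✓
GC content: GC 10/24 = 41.7%, outside 45.5–55.9% ✗
length: length 24 ✓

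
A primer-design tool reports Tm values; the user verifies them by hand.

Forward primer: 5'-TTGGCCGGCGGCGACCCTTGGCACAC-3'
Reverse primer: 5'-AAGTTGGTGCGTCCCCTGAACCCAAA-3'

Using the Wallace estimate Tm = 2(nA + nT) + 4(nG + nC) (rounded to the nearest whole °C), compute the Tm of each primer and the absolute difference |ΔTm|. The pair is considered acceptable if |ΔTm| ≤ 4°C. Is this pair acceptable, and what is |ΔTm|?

Forward: A=3 T=4 G=9 C=10 → Tm = 2·7 + 4·19 = 90°C.
Reverse: A=7 T=5 G=6 C=8 → Tm = 2·12 + 4·14 = 80°C.
|ΔTm| = |90 − 80| = 10°C, > 4°C.

|ΔTm| = 10°C; the pair is not acceptable.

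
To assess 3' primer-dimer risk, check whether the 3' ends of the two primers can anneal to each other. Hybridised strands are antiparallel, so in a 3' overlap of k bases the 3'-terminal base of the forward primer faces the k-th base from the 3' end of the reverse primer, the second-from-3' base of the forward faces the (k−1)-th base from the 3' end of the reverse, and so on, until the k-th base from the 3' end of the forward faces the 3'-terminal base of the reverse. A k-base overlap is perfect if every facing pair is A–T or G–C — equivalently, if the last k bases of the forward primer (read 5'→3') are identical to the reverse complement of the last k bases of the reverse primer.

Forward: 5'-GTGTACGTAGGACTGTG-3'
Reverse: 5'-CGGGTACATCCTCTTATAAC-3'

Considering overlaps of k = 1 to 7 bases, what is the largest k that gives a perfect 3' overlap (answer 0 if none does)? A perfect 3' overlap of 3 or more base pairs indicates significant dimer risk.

Last 7 bases (5'→3') — forward …GACTGTG, reverse …TTATAAC.
Reverse complement of the reverse primer's last 7 bases: GTTATAA; its first k bases are the reverse complement of the reverse primer's last k bases, so a perfect k-base overlap needs the forward primer's last k bases to equal them.
Comparing (forward last k vs required): k=1: G vs G ✓; k=2: TG vs GT ✗; k=3: GTG vs GTT ✗; k=4: TGTG vs GTTA ✗; k=5: CTGTG vs GTTAT ✗; k=6: ACTGTG vs GTTATA ✗; k=7: GACTGTG vs GTTATAA ✗.
Only k = 1 is perfect, so the longest perfect 3' overlap is 1.

Longest perfect overlap: 1 complementary base pair; below the dimer-risk threshold (threshold 3).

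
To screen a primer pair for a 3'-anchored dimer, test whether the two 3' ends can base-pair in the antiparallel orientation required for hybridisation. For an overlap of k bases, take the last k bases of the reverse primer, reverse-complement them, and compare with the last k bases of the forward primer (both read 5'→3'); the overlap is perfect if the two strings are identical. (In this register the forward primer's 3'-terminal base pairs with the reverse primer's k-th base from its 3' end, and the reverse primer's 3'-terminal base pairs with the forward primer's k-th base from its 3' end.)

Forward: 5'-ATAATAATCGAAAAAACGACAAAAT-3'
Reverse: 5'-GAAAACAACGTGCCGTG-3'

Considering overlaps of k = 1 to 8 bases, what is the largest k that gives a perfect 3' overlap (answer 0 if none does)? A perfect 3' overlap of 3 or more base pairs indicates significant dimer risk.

Last 8 bases (5'→3') — forward …GACAAAAT, reverse …GTGCCGTG.
Reverse complement of the reverse primer's last 8 bases: CACGGCAC; its first k bases are the reverse complement of the reverse primer's last k bases, so a perfect k-base overlap needs the forward primer's last k bases to equal them.
Comparing (forward last k vs required): k=1: T vs C ✗; k=2: AT vs CA ✗; k=3: AAT vs CAC ✗; k=4: AAAT vs CACG ✗; k=5: AAAAT vs CACGG ✗; k=6: CAAAAT vs CACGGC ✗; k=7: ACAAAAT vs CACGGCA ✗; k=8: GACAAAAT vs CACGGCAC ✗.
No overlap length from 1 to 8 is perfect, so the longest perfect 3' overlap is 0.

Longest perfect overlap: 0 complementary base pairs; below the dimer-risk threshold (threshold 3).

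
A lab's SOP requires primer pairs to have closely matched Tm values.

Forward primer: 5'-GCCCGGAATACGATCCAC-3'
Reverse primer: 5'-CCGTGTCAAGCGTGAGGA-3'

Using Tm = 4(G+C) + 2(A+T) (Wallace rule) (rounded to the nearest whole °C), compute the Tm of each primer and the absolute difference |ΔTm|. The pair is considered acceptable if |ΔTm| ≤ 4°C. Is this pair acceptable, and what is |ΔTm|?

Forward: A=5 T=2 G=4 C=7 → Tm = 2·7 + 4·11 = 58°C.
Reverse: A=4 T=3 G=7 C=4 → Tm = 2·7 + 4·11 = 58°C.
|ΔTm| = |58 − 58| = 0°C, ≤ 4°C.

|ΔTm| = 0°C; the pair is acceptable.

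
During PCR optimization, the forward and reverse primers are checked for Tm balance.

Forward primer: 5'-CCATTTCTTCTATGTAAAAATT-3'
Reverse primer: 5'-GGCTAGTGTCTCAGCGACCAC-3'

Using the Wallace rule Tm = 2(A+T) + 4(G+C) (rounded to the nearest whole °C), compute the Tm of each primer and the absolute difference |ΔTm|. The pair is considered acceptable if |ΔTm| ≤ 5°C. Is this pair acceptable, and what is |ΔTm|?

Forward: A=7 T=10 G=1 C=4 → Tm = 2·17 + 4·5 = 54°C.
Reverse: A=4 T=4 G=6 C=7 → Tm = 2·8 + 4·13 = 68°C.
|ΔTm| = |54 − 68| = 14°C, > 5°C.

|ΔTm| = 14°C; the pair is not acceptable.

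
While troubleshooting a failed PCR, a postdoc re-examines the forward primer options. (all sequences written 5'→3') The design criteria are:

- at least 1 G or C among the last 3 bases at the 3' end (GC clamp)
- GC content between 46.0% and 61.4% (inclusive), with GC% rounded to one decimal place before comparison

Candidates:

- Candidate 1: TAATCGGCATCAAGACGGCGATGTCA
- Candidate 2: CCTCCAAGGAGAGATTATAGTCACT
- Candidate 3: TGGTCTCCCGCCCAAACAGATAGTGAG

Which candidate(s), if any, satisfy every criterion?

Candidate 1 and Candidate 3.

Candidate 1 (26 nt, A=8 T=5 G=7 C=6): 3' end TCA has 1 G/C ✓; GC 13/26 = 50.0% ✓ — passes.
Candidate 2 (25 nt, A=8 T=6 G=5 C=6): 3' end ACT has 1 G/C ✓; GC 11/25 = 44.0%, outside 46.0–61.4% ✗ — fails.
Candidate 3 (27 nt, A=7 T=5 G=7 C=8): 3' end GAG has 2 G/C ✓; GC 15/27 = 55.6% ✓ — passes.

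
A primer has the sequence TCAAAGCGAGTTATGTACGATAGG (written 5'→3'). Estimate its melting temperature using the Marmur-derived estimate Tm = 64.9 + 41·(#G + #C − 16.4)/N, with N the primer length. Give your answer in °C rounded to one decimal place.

54.0°C

Base counts: A=8, T=6, G=7, C=3; G+C = 10, N = 24.
Tm = 64.9 + 41·(10 − 16.4)/24 = 64.9 + -262.40/24 = 54.0°C.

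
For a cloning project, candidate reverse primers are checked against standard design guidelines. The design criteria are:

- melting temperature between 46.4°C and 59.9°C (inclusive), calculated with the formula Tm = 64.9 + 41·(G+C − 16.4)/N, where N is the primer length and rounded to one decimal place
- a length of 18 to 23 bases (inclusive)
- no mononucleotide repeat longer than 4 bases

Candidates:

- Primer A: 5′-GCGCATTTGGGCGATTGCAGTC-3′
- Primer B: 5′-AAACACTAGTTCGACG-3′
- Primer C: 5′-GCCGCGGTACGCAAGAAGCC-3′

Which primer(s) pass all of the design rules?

Primer A only.

Primer A (22 nt, A=3 T=6 G=8 C=5): Tm = 64.9 + 41·(13 − 16.4)/22 = 58.6°C ✓; length 22 ✓; longest run = 3 ✓ — passes.
Primer B (16 nt, A=6 T=3 G=3 C=4): Tm = 64.9 + 41·(7 − 16.4)/16 = 40.8°C, outside 46.4–59.9°C ✗; length 16, outside 18–23 ✗; longest run = 3 ✓ — fails.
Primer C (20 nt, A=5 T=1 G=7 C=7): Tm = 64.9 + 41·(14 − 16.4)/20 = 60.0°C, outside 46.4–59.9°C ✗; length 20 ✓; longest run = 2 ✓ — fails.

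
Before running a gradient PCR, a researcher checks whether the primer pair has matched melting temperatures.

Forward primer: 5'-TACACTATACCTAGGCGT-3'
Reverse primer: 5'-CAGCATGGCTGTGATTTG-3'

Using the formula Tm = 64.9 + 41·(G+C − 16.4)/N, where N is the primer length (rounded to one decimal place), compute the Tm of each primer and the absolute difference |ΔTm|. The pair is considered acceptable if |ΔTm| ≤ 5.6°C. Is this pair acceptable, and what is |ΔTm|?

|ΔTm| = 2.2°C; the pair is acceptable.

Forward: G+C = 8, N = 18 → Tm = 64.9 + 41·(8 − 16.4)/18 = 45.8°C.
Reverse: G+C = 9, N = 18 → Tm = 64.9 + 41·(9 − 16.4)/18 = 48.0°C.
|ΔTm| = |45.8 − 48.0| = 2.2°C, ≤ 5.6°C.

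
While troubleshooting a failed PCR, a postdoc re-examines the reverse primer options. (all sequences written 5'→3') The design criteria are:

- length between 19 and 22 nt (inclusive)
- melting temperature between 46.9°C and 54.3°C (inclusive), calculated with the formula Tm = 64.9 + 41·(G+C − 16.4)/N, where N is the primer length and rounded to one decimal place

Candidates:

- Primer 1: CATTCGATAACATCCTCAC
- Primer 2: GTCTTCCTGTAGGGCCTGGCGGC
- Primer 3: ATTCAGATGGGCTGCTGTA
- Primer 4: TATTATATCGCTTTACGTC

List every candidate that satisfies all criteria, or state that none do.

Primer 1 (19 nt, A=6 T=5 G=1 C=7): length 19 ✓; Tm = 64.9 + 41·(8 − 16.4)/19 = 46.8°C, outside 46.9–54.3°C ✗ — fails.
Primer 2 (23 nt, A=1 T=6 G=9 C=7): length 23, outside 19–22 ✗; Tm = 64.9 + 41·(16 − 16.4)/23 = 64.2°C, outside 46.9–54.3°C ✗ — fails.
Primer 3 (19 nt, A=4 T=6 G=6 C=3): length 19 ✓; Tm = 64.9 + 41·(9 − 16.4)/19 = 48.9°C ✓ — passes.
Primer 4 (19 nt, A=4 T=9 G=2 C=4): length 19 ✓; Tm = 64.9 + 41·(6 − 16.4)/19 = 42.5°C, outside 46.9–54.3°C ✗ — fails.

Primer 3 only.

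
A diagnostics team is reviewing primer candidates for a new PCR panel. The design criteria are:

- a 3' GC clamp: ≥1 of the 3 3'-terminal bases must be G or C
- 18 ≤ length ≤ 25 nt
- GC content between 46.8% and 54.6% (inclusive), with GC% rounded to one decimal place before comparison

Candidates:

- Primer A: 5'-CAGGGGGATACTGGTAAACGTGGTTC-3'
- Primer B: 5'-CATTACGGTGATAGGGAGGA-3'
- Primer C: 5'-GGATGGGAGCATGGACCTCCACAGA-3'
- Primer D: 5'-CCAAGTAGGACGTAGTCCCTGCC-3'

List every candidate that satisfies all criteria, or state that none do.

Primer A (26 nt, A=6 T=6 G=10 C=4): 3' end TTC has 1 G/C ✓; length 26, outside 18–25 ✗; GC 14/26 = 53.8% ✓ — fails.
Primer B (20 nt, A=6 T=4 G=8 C=2): 3' end GGA has 2 G/C ✓; length 20 ✓; GC 10/20 = 50.0% ✓ — passes.
Primer C (25 nt, A=7 T=3 G=9 C=6): 3' end AGA has 1 G/C ✓; length 25 ✓; GC 15/25 = 60.0%, outside 46.8–54.6% ✗ — fails.
Primer D (23 nt, A=5 T=4 G=6 C=8): 3' end GCC has 3 G/C ✓; length 23 ✓; GC 14/23 = 60.9%, outside 46.8–54.6% ✗ — fails.

Primer B only.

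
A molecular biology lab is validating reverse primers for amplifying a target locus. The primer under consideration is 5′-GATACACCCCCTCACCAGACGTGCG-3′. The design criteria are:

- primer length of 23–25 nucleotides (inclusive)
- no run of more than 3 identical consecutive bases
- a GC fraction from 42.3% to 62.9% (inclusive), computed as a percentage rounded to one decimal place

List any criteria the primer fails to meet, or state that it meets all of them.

Fails: homopolymer run, GC content.

Base counts: A=6, T=3, G=5, C=11 (length 25).
length: length 25 ✓
homopolymer run: longest run = 5, exceeds 3 ✗
GC content: GC 16/25 = 64.0%, outside 42.3–62.9% ✗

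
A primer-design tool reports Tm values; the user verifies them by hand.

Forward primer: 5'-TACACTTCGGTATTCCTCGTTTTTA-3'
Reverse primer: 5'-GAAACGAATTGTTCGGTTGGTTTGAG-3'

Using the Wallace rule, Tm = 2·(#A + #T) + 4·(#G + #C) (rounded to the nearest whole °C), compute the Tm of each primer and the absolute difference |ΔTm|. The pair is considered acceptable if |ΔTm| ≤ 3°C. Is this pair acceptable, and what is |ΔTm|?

|ΔTm| = 6°C; the pair is not acceptable.

Forward: A=4 T=12 G=3 C=6 → Tm = 2·16 + 4·9 = 68°C.
Reverse: A=6 T=9 G=9 C=2 → Tm = 2·15 + 4·11 = 74°C.
|ΔTm| = |68 − 74| = 6°C, > 3°C.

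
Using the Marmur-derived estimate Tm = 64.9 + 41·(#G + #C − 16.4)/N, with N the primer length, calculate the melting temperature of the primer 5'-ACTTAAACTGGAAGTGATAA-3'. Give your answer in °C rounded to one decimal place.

43.6°C

Base counts: A=9, T=5, G=4, C=2; G+C = 6, N = 20.
Tm = 64.9 + 41·(6 − 16.4)/20 = 64.9 + -426.40/20 = 43.6°C.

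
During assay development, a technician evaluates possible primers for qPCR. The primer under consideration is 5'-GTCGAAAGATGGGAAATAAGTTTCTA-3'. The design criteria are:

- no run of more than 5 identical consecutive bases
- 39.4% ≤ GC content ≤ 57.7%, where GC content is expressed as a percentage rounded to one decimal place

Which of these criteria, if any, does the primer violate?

Fails: GC content.

Base counts: A=10, T=7, G=7, C=2 (length 26).
homopolymer run: longest run = 3 ✓
GC content: GC 9/26 = 34.6%, outside 39.4–57.7% ✗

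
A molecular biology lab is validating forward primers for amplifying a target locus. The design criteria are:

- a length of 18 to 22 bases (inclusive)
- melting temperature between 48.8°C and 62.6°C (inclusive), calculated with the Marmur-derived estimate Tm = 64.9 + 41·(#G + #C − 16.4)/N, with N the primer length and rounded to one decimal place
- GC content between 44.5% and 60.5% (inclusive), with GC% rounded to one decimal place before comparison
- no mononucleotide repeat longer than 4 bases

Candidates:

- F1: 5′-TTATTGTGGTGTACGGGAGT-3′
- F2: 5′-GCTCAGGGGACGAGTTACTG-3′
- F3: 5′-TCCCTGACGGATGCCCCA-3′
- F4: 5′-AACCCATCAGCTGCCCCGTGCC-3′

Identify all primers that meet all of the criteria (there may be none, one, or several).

F1 and F2.

F1 (20 nt, A=3 T=8 G=8 C=1): length 20 ✓; Tm = 64.9 + 41·(9 − 16.4)/20 = 49.7°C ✓; GC 9/20 = 45.0% ✓; longest run = 3 ✓ — passes.
F2 (20 nt, A=4 T=4 G=8 C=4): length 20 ✓; Tm = 64.9 + 41·(12 − 16.4)/20 = 55.9°C ✓; GC 12/20 = 60.0% ✓; longest run = 4 ✓ — passes.
F3 (18 nt, A=3 T=3 G=4 C=8): length 18 ✓; Tm = 64.9 + 41·(12 − 16.4)/18 = 54.9°C ✓; GC 12/18 = 66.7%, outside 44.5–60.5% ✗; longest run = 4 ✓ — fails.
F4 (22 nt, A=4 T=3 G=4 C=11): length 22 ✓; Tm = 64.9 + 41·(15 − 16.4)/22 = 62.3°C ✓; GC 15/22 = 68.2%, outside 44.5–60.5% ✗; longest run = 4 ✓ — fails.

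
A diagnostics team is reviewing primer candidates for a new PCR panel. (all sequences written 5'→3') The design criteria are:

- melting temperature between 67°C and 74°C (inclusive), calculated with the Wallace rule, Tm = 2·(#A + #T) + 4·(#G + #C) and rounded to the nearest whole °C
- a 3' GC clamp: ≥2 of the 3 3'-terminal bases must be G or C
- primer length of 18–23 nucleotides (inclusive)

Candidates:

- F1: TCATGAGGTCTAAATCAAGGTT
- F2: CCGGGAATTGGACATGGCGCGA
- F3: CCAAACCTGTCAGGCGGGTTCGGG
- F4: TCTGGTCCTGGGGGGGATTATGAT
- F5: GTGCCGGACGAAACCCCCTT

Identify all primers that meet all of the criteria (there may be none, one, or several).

F2 only.

F1 (22 nt, A=7 T=7 G=5 C=3): Tm = 2·14 + 4·8 = 60°C, outside 67–74°C ✗; 3' end GTT has 1 G/C, need ≥2 ✗; length 22 ✓ — fails.
F2 (22 nt, A=5 T=3 G=9 C=5): Tm = 2·8 + 4·14 = 72°C ✓; 3' end CGA has 2 G/C ✓; length 22 ✓ — passes.
F3 (24 nt, A=4 T=4 G=9 C=7): Tm = 2·8 + 4·16 = 80°C, outside 67–74°C ✗; 3' end GGG has 3 G/C ✓; length 24, outside 18–23 ✗ — fails.
F4 (24 nt, A=3 T=8 G=10 C=3): Tm = 2·11 + 4·13 = 74°C ✓; 3' end GAT has 1 G/C, need ≥2 ✗; length 24, outside 18–23 ✗ — fails.
F5 (20 nt, A=4 T=3 G=5 C=8): Tm = 2·7 + 4·13 = 66°C, outside 67–74°C ✗; 3' end CTT has 1 G/C, need ≥2 ✗; length 20 ✓ — fails.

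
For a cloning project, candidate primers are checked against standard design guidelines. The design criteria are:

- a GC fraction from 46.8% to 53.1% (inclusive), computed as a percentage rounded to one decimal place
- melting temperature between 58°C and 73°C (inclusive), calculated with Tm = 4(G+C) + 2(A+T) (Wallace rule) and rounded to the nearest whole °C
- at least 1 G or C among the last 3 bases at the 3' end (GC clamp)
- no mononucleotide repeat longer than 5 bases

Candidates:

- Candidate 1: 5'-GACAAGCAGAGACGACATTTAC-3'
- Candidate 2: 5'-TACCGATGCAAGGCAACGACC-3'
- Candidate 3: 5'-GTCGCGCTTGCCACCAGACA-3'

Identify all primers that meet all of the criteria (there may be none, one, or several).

None of the candidates satisfy all criteria.

Candidate 1 (22 nt, A=9 T=3 G=5 C=5): GC 10/22 = 45.5%, outside 46.8–53.1% ✗; Tm = 2·12 + 4·10 = 64°C ✓; 3' end TAC has 1 G/C ✓; longest run = 3 ✓ — fails.
Candidate 2 (21 nt, A=7 T=2 G=5 C=7): GC 12/21 = 57.1%, outside 46.8–53.1% ✗; Tm = 2·9 + 4·12 = 66°C ✓; 3' end ACC has 2 G/C ✓; longest run = 2 ✓ — fails.
Candidate 3 (20 nt, A=4 T=3 G=5 C=8): GC 13/20 = 65.0%, outside 46.8–53.1% ✗; Tm = 2·7 + 4·13 = 66°C ✓; 3' end ACA has 1 G/C ✓; longest run = 2 ✓ — fails.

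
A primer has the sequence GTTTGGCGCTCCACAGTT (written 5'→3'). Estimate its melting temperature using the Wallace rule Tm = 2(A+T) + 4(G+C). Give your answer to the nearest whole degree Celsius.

Base counts: A=2, T=6, G=5, C=5 (length 18).
Tm = 2·(2+6) + 4·(5+5) = 2·8 + 4·10 = 16 + 40 = 56°C.

56°C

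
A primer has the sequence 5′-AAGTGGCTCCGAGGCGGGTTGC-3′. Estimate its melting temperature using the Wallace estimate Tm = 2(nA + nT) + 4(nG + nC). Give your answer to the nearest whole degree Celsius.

Base counts: A=3, T=4, G=10, C=5 (length 22).
Tm = 2·(3+4) + 4·(10+5) = 2·7 + 4·15 = 14 + 60 = 74°C.

74°C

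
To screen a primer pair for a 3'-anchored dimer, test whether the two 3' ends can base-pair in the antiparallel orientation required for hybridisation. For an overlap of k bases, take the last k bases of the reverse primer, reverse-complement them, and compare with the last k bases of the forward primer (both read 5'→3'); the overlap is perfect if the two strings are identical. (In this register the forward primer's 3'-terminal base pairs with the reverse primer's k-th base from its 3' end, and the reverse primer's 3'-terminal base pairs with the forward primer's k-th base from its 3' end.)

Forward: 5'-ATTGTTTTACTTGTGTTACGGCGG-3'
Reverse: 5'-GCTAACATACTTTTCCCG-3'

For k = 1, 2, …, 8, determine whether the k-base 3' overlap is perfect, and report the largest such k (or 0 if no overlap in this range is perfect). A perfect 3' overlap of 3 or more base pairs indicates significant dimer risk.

Longest perfect overlap: 3 complementary base pairs; significant dimer risk (threshold 3).

Last 8 bases (5'→3') — forward …TACGGCGG, reverse …TTTTCCCG.
Reverse complement of the reverse primer's last 8 bases: CGGGAAAA; its first k bases are the reverse complement of the reverse primer's last k bases, so a perfect k-base overlap needs the forward primer's last k bases to equal them.
Comparing (forward last k vs required): k=1: G vs C ✗; k=2: GG vs CG ✗; k=3: CGG vs CGG ✓; k=4: GCGG vs CGGG ✗; k=5: GGCGG vs CGGGA ✗; k=6: CGGCGG vs CGGGAA ✗; k=7: ACGGCGG vs CGGGAAA ✗; k=8: TACGGCGG vs CGGGAAAA ✗.
Only k = 3 is perfect, so the longest perfect 3' overlap is 3.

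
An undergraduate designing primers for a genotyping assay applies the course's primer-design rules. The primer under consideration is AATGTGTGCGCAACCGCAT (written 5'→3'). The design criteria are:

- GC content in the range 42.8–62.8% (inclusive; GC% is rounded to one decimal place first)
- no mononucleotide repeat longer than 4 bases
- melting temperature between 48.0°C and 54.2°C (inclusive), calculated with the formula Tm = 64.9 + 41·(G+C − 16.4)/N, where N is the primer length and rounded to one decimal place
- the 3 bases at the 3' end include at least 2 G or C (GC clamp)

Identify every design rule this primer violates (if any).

Fails: GC clamp.

Base counts: A=5, T=4, G=5, C=5 (length 19).
GC content: GC 10/19 = 52.6% ✓
homopolymer run: longest run = 2 ✓
Tm: Tm = 64.9 + 41·(10 − 16.4)/19 = 51.1°C ✓
GC clamp: 3' end CAT has 1 G/C, need ≥2 ✗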